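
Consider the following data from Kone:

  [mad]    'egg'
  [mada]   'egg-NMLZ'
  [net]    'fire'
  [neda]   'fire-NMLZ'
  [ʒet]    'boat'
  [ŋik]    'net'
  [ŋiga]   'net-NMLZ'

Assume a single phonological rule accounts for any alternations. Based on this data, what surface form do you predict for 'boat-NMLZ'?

[ʒeda]

'fire' shows [t] ~ [d] at the end of the stem ([net] vs [neda]).
The stem 'egg' ([mad], [mada]) shows [d] unchanged in both environments, so [d] cannot be basic with [t] derived in isolation.
Therefore /t/ is basic and [d] is derived by intervocalic voicing (voiceless stops become voiced between vowels).
From [ʒet] the stem 'boat' is /ʒet/; between vowels this yields [ʒeda].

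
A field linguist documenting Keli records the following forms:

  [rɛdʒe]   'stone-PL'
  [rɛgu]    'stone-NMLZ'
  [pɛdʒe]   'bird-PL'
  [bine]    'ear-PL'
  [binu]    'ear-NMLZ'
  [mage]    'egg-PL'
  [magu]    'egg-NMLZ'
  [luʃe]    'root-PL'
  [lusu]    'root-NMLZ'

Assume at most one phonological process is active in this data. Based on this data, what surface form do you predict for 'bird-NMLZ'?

[pɛgu]

In [rɛdʒe] and [rɛgu] the final segment of 'stone' alternates: [dʒ] ~ [g].
If /g/ were underlying and a rule turned it into [dʒ] before the PL suffix, 'egg' would also alternate; but it has [g] in both [mage] and [magu].
The alternation reflects depalatalization: palato-alveolar /dʒ/ and /ʃ/ become [g] and [s] when no front vowel follows. /dʒ/ is underlying.
From [pɛdʒe] the stem 'bird' is /pɛdʒ/; when no front vowel follows this yields [pɛgu].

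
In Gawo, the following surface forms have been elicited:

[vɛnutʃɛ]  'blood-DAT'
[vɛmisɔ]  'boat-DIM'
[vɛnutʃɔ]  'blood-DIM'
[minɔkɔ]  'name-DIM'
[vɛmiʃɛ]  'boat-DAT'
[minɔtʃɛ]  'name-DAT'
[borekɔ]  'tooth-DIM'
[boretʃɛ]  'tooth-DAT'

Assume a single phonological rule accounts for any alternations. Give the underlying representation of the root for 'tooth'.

/borek/

The root 'tooth' surfaces as [boretʃɛ] and [borekɔ], with a stem-final [tʃ] ~ [k] alternation.
The stem 'blood' ([vɛnutʃɛ], [vɛnutʃɔ]) shows [tʃ] unchanged in both environments, so [tʃ] cannot be basic with [k] derived before the DIM suffix.
Therefore /k/ is basic and [tʃ] is derived by palatalization before a front vowel (/k/ and /s/ become palato-alveolar [tʃ] and [ʃ] before a front vowel).
Hence 'tooth' is /borek/ underlyingly.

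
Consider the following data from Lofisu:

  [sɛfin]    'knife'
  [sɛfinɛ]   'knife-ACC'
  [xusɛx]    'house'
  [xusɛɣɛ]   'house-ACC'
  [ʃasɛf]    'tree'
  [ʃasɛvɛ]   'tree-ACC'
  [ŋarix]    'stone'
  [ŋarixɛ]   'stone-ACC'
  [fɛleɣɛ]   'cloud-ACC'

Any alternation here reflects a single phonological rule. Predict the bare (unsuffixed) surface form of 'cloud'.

[fɛlex]

The root 'house' surfaces as [xusɛx] and [xusɛɣɛ], with a stem-final [x] ~ [ɣ] alternation.
The stem 'stone' ([ŋarix], [ŋarixɛ]) shows [x] unchanged in both environments, so [x] cannot be basic with [ɣ] derived before the ACC suffix.
Therefore /ɣ/ is basic and [x] is derived by word-final obstruent devoicing (voiced obstruents become voiceless word-finally).
From [fɛleɣɛ] the stem 'cloud' is /fɛleɣ/; word-finally this yields [fɛlex].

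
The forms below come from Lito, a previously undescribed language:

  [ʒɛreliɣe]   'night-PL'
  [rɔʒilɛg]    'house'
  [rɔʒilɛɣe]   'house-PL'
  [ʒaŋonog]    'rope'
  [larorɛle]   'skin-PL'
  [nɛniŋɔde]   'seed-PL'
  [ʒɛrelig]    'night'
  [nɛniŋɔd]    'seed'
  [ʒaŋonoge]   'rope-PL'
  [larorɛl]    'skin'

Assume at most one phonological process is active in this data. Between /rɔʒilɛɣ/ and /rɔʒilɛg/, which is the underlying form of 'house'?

/rɔʒilɛɣ/

In [rɔʒilɛɣe] and [rɔʒilɛg] the final segment of 'house' alternates: [ɣ] ~ [g].
If /g/ were underlying and a rule turned it into [ɣ] before the PL suffix, 'rope' would also alternate; but it has [g] in both [ʒaŋonoge] and [ʒaŋonog].
The alternation reflects word-final hardening: voiced fricatives become stops word-finally. /ɣ/ is underlying.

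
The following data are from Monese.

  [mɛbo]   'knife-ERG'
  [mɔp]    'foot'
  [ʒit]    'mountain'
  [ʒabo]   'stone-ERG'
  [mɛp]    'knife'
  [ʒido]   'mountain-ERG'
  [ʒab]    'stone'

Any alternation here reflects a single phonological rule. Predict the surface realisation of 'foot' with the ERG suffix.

'knife' shows [p] ~ [b] at the end of the stem ([mɛp] vs [mɛbo]).
If /b/ were underlying and a rule turned it into [p] in isolation, 'stone' would also alternate; but it has [b] in both [ʒab] and [ʒabo].
The underlying segment must be /p/; voiceless stops become voiced between vowels, yielding [b] there.
The one attested form of 'foot', [mɔp], shows underlying /mɔp/. Applying the same rule between vowels gives [mɔbo].

[mɔbo]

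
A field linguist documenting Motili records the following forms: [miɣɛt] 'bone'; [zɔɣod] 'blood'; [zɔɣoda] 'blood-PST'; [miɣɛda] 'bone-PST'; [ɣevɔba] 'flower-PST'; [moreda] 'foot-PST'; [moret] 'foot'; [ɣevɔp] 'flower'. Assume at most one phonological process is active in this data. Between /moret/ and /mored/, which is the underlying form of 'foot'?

/moret/

The stem for 'foot' ends in [d] in [moreda] but [t] in [moret].
Compare 'blood', with invariant [d] in [zɔɣoda] and [zɔɣod]: an analysis with underlying /d/ and a rule producing [t] in isolation would wrongly predict alternation here too.
The underlying segment must be /t/; voiceless stops become voiced between vowels, yielding [d] there.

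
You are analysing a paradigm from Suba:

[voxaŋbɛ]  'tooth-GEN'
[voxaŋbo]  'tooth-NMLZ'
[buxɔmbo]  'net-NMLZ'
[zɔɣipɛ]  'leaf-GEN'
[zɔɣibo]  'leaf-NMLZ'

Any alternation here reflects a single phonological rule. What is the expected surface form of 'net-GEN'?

The GEN morpheme has two allomorphs, [-bɛ] and [-pɛ].
The NMLZ suffix, which begins with [b], is invariant after every stem; so [b] is not altered by any rule here.
The GEN suffix is therefore /-pɛ/ underlyingly, with post-nasal voicing: voiceless stops become voiced after a nasal.
After 'net', which ends in a nasal, the suffix surfaces as [-bɛ], giving [buxɔmbɛ].

[buxɔmbɛ]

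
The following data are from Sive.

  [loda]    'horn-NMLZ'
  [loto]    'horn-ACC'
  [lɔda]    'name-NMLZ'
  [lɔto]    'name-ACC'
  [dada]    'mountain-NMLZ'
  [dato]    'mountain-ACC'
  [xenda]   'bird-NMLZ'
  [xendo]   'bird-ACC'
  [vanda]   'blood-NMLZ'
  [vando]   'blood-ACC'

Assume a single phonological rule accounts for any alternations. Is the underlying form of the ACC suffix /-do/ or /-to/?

/-to/

The ACC morpheme has two allomorphs, [-do] and [-to].
The NMLZ suffix, which begins with [d], is invariant after every stem; so [d] is not altered by any rule here.
So the underlying form is /-to/, and voiceless stops become voiced after a nasal.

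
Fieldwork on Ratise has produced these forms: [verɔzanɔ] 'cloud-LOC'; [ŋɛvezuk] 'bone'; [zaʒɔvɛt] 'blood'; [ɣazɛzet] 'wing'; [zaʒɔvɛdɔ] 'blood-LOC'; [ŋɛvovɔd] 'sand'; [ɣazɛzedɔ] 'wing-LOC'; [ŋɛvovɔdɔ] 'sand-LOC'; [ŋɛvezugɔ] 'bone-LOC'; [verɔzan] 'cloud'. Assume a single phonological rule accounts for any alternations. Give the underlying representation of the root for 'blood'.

'blood' shows [t] ~ [d] at the end of the stem ([zaʒɔvɛt] vs [zaʒɔvɛdɔ]).
But 'sand' keeps [d] in both environments ([ŋɛvovɔd], [ŋɛvovɔdɔ]), so there is no rule changing /d/ to [t] in isolation.
The alternation reflects intervocalic voicing: voiceless stops become voiced between vowels. /t/ is underlying.

/zaʒɔvɛt/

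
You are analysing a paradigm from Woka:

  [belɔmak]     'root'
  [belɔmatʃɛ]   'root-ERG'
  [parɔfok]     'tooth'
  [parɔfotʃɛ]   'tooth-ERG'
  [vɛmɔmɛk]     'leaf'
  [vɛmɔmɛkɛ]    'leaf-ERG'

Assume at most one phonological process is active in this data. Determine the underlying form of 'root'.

/belɔmatʃ/

The root 'root' surfaces as [belɔmak] and [belɔmatʃɛ], with a stem-final [k] ~ [tʃ] alternation.
The stem 'leaf' ([vɛmɔmɛk], [vɛmɔmɛkɛ]) shows [k] unchanged in both environments, so [k] cannot be basic with [tʃ] derived before the ERG suffix.
The underlying segment must be /tʃ/; palato-alveolar /tʃ/ becomes [k] when no front vowel follows, yielding [k] there.
The underlying form of 'root' is therefore /belɔmatʃ/.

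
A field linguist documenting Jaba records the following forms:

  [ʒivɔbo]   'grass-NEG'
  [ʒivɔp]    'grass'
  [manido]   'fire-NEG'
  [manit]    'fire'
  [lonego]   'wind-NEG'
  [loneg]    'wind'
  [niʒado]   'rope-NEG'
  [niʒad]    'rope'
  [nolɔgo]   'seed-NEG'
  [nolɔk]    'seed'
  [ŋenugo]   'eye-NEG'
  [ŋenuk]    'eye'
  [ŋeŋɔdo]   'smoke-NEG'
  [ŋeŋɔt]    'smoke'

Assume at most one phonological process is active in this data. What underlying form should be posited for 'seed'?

/nolɔk/

The root 'seed' surfaces as [nolɔgo] and [nolɔk], with a stem-final [g] ~ [k] alternation.
But 'wind' keeps [g] in both environments ([lonego], [loneg]), so there is no rule changing /g/ to [k] in isolation.
The underlying segment must be /k/; voiceless stops become voiced between vowels, yielding [g] there.
The underlying form of 'seed' is therefore /nolɔk/.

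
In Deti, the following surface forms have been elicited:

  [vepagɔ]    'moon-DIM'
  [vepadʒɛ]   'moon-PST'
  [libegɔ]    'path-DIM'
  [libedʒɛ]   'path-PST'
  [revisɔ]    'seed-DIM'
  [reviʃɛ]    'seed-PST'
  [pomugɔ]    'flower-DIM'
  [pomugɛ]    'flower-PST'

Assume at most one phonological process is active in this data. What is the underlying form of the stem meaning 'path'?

/libedʒ/

The stem for 'path' ends in [g] in [libegɔ] but [dʒ] in [libedʒɛ].
Compare 'flower', with invariant [g] in [pomugɔ] and [pomugɛ]: an analysis with underlying /g/ and a rule producing [dʒ] before the PST suffix would wrongly predict alternation here too.
So /dʒ/ is underlying, and a rule of depalatalization — palato-alveolar /dʒ/ and /ʃ/ become [g] and [s] when no front vowel follows — gives [g].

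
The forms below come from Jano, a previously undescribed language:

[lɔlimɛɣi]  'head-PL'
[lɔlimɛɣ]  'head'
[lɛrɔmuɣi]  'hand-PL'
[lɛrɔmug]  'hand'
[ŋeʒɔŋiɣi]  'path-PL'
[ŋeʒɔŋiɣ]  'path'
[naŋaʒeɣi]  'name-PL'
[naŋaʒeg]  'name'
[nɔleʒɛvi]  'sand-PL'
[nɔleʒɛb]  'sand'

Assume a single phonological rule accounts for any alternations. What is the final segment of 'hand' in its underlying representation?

/g/

'hand' shows [ɣ] ~ [g] at the end of the stem ([lɛrɔmuɣi] vs [lɛrɔmug]).
If /ɣ/ were underlying and a rule turned it into [g] in isolation, 'path' would also alternate; but it has [ɣ] in both [ŋeʒɔŋiɣi] and [ŋeʒɔŋiɣ].
The underlying segment must be /g/; voiced stops become fricatives between vowels, yielding [ɣ] there.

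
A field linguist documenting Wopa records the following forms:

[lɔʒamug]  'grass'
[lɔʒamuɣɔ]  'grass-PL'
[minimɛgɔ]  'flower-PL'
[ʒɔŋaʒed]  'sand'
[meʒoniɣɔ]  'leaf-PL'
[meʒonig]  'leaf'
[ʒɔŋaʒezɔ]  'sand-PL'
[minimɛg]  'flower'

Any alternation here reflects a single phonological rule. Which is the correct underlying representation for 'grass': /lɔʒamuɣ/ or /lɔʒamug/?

In [lɔʒamuɣɔ] and [lɔʒamug] the final segment of 'grass' alternates: [ɣ] ~ [g].
But 'flower' keeps [g] in both environments ([minimɛgɔ], [minimɛg]), so there is no rule changing /g/ to [ɣ] before the PL suffix.
The underlying segment must be /ɣ/; voiced fricatives become stops word-finally, yielding [g] there.

/lɔʒamuɣ/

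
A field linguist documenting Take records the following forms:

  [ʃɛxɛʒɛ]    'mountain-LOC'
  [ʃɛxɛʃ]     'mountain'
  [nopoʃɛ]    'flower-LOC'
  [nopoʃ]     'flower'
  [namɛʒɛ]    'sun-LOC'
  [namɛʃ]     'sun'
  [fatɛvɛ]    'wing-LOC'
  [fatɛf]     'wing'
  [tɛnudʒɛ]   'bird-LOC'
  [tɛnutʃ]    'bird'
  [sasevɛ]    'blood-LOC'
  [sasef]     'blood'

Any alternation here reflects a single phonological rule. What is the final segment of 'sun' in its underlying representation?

/ʒ/

'sun' shows [ʒ] ~ [ʃ] at the end of the stem ([namɛʒɛ] vs [namɛʃ]).
But 'flower' keeps [ʃ] in both environments ([nopoʃɛ], [nopoʃ]), so there is no rule changing /ʃ/ to [ʒ] before the LOC suffix.
So /ʒ/ is underlying, and a rule of word-final obstruent devoicing — voiced obstruents become voiceless word-finally — gives [ʃ].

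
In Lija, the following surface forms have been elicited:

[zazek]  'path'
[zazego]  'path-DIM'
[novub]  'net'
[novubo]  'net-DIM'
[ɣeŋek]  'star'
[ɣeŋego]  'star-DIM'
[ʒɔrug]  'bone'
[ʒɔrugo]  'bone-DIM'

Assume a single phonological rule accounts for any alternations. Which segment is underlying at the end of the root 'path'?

/k/

In [zazek] and [zazego] the final segment of 'path' alternates: [k] ~ [g].
The stem 'bone' ([ʒɔrug], [ʒɔrugo]) shows [g] unchanged in both environments, so [g] cannot be basic with [k] derived in isolation.
The alternation reflects intervocalic voicing: voiceless stops become voiced between vowels. /k/ is underlying.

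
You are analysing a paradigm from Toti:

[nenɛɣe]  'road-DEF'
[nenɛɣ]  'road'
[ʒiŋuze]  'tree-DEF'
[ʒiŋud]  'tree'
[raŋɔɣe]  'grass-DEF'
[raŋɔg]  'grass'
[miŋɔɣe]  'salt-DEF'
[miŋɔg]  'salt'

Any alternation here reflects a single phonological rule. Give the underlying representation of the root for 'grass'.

/raŋɔg/

'grass' shows [ɣ] ~ [g] at the end of the stem ([raŋɔɣe] vs [raŋɔg]).
The stem 'road' ([nenɛɣe], [nenɛɣ]) shows [ɣ] unchanged in both environments, so [ɣ] cannot be basic with [g] derived in isolation.
The alternation reflects intervocalic spirantization: voiced stops become fricatives between vowels. /g/ is underlying.
So 'grass' = /raŋɔg/.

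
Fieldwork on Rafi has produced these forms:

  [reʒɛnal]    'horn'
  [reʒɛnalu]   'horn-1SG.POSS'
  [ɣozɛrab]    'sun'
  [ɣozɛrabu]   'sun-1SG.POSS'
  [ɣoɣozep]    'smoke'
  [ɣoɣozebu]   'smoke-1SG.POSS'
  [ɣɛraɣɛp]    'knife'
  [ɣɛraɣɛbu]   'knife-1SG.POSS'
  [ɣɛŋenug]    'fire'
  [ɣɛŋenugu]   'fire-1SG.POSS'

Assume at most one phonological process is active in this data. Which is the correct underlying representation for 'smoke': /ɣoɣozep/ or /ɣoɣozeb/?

/ɣoɣozep/

In [ɣoɣozep] and [ɣoɣozebu] the final segment of 'smoke' alternates: [p] ~ [b].
The stem 'sun' ([ɣozɛrab], [ɣozɛrabu]) shows [b] unchanged in both environments, so [b] cannot be basic with [p] derived in isolation.
The alternation reflects intervocalic voicing: voiceless stops become voiced between vowels. /p/ is underlying.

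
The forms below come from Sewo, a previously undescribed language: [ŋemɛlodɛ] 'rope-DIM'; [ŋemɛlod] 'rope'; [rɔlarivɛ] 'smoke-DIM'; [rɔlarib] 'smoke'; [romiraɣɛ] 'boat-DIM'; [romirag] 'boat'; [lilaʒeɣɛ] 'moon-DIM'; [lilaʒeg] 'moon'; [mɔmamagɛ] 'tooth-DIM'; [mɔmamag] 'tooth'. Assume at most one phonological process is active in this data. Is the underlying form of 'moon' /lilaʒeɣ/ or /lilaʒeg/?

/lilaʒeɣ/

The root 'moon' surfaces as [lilaʒeɣɛ] and [lilaʒeg], with a stem-final [ɣ] ~ [g] alternation.
The stem 'tooth' ([mɔmamagɛ], [mɔmamag]) shows [g] unchanged in both environments, so [g] cannot be basic with [ɣ] derived before the DIM suffix.
The underlying segment must be /ɣ/; voiced fricatives become stops word-finally, yielding [g] there.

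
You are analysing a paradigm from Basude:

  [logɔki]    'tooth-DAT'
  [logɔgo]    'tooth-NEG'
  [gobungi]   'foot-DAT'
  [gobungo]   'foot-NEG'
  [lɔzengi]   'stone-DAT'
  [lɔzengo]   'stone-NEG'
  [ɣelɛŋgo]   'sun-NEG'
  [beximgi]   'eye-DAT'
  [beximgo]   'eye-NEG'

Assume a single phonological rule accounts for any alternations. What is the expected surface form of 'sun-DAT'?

[ɣelɛŋgi]

The DAT suffix surfaces as [-gi] and [-ki], depending on the final segment of the stem.
By contrast the NEG suffix keeps its initial [g] throughout — that segment must be underlying.
So the underlying form is /-ki/, and voiceless stops become voiced after a nasal.
After 'sun', which ends in a nasal, the suffix surfaces as [-gi], giving [ɣelɛŋgi].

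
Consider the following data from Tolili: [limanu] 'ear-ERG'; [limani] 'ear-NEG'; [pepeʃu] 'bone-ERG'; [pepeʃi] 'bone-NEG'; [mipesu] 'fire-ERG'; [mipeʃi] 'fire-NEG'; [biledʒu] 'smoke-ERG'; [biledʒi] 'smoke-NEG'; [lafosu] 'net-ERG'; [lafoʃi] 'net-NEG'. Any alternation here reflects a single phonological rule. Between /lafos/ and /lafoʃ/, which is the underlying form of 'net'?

/lafos/

The root 'net' surfaces as [lafosu] and [lafoʃi], with a stem-final [s] ~ [ʃ] alternation.
But 'bone' keeps [ʃ] in both environments ([pepeʃu], [pepeʃi]), so there is no rule changing /ʃ/ to [s] before the ERG suffix.
The alternation reflects palatalization before a front vowel: /s/ becomes palato-alveolar [ʃ] before a front vowel. /s/ is underlying.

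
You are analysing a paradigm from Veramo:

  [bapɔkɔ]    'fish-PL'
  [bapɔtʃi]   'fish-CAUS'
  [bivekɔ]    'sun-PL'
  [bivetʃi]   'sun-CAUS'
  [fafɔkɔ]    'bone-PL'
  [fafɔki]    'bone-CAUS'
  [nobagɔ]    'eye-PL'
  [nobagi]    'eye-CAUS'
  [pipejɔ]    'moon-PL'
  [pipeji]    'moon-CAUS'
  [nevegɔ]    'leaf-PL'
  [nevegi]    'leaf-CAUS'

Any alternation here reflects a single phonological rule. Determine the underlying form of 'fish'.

/bapɔtʃ/

'fish' shows [k] ~ [tʃ] at the end of the stem ([bapɔkɔ] vs [bapɔtʃi]).
Compare 'bone', with invariant [k] in [fafɔkɔ] and [fafɔki]: an analysis with underlying /k/ and a rule producing [tʃ] before the CAUS suffix would wrongly predict alternation here too.
So /tʃ/ is underlying, and a rule of depalatalization — palato-alveolar /tʃ/ becomes [k] when no front vowel follows — gives [k].
The underlying form of 'fish' is therefore /bapɔtʃ/.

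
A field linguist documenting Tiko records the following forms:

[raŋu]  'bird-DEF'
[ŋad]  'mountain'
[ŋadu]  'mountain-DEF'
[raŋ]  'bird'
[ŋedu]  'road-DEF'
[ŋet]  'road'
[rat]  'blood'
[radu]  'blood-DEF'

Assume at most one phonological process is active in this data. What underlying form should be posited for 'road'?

'road' shows [d] ~ [t] at the end of the stem ([ŋedu] vs [ŋet]).
The stem 'mountain' ([ŋadu], [ŋad]) shows [d] unchanged in both environments, so [d] cannot be basic with [t] derived in isolation.
So /t/ is underlying, and a rule of intervocalic voicing — voiceless stops become voiced between vowels — gives [d].
The underlying form of 'road' is therefore /ŋet/.

/ŋet/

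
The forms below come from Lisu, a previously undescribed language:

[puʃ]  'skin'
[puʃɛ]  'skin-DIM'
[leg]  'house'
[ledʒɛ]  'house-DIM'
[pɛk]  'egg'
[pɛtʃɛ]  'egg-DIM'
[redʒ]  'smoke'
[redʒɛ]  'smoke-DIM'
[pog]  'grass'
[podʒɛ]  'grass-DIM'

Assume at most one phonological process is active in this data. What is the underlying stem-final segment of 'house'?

The root 'house' surfaces as [leg] and [ledʒɛ], with a stem-final [g] ~ [dʒ] alternation.
If /dʒ/ were underlying and a rule turned it into [g] in isolation, 'smoke' would also alternate; but it has [dʒ] in both [redʒ] and [redʒɛ].
The alternation reflects palatalization before a front vowel: /k/ and /g/ become palato-alveolar [tʃ] and [dʒ] before a front vowel. /g/ is underlying.

/g/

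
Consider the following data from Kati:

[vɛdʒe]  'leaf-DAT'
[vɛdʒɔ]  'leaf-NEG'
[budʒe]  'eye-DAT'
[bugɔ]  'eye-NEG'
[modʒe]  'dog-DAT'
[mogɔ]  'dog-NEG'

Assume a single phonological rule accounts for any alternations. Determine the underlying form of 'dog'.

The stem for 'dog' ends in [dʒ] in [modʒe] but [g] in [mogɔ].
But 'leaf' keeps [dʒ] in both environments ([vɛdʒe], [vɛdʒɔ]), so there is no rule changing /dʒ/ to [g] before the NEG suffix.
Therefore /g/ is basic and [dʒ] is derived by palatalization before a front vowel (/g/ becomes palato-alveolar [dʒ] before a front vowel).

/mog/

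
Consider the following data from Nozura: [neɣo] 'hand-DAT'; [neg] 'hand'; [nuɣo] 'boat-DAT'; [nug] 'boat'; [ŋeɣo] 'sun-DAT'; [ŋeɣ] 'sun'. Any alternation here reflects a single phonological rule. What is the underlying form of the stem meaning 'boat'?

/nug/

'boat' shows [ɣ] ~ [g] at the end of the stem ([nuɣo] vs [nug]).
But 'sun' keeps [ɣ] in both environments ([ŋeɣo], [ŋeɣ]), so there is no rule changing /ɣ/ to [g] in isolation.
The underlying segment must be /g/; voiced stops become fricatives between vowels, yielding [ɣ] there.
The underlying form of 'boat' is therefore /nug/.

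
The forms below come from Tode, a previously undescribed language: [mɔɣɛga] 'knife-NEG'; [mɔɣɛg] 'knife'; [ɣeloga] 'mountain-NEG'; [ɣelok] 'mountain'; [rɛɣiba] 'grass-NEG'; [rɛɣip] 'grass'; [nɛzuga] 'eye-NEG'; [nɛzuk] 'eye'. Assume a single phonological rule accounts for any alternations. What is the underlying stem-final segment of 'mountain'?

The root 'mountain' surfaces as [ɣeloga] and [ɣelok], with a stem-final [g] ~ [k] alternation.
The stem 'knife' ([mɔɣɛga], [mɔɣɛg]) shows [g] unchanged in both environments, so [g] cannot be basic with [k] derived in isolation.
The underlying segment must be /k/; voiceless stops become voiced between vowels, yielding [g] there.

/k/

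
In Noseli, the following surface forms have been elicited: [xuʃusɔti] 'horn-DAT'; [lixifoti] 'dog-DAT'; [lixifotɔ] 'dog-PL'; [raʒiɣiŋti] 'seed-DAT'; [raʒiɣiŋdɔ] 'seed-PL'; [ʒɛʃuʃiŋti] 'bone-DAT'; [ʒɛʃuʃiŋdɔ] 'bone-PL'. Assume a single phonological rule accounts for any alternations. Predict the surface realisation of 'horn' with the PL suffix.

The PL suffix surfaces as [-dɔ] and [-tɔ], depending on the final segment of the stem.
By contrast the DAT suffix keeps its initial [t] throughout — that segment must be underlying.
So the underlying form is /-dɔ/, and voiced stops become voiceless after a vowel.
After 'horn', which ends in a vowel, the suffix surfaces as [-tɔ], giving [xuʃusɔtɔ].

[xuʃusɔtɔ]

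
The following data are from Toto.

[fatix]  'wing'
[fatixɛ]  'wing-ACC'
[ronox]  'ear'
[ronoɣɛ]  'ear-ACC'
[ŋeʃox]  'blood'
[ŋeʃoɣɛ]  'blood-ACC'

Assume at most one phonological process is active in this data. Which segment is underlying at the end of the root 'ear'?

/ɣ/

The stem for 'ear' ends in [x] in [ronox] but [ɣ] in [ronoɣɛ].
If /x/ were underlying and a rule turned it into [ɣ] before the ACC suffix, 'wing' would also alternate; but it has [x] in both [fatix] and [fatixɛ].
So /ɣ/ is underlying, and a rule of word-final obstruent devoicing — voiced obstruents become voiceless word-finally — gives [x].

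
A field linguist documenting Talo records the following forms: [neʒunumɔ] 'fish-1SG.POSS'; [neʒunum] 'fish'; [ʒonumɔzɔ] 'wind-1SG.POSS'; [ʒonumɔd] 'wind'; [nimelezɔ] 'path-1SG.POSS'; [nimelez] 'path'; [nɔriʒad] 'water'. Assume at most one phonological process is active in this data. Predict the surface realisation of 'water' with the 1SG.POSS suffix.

The stem for 'wind' ends in [z] in [ʒonumɔzɔ] but [d] in [ʒonumɔd].
But 'path' keeps [z] in both environments ([nimelezɔ], [nimelez]), so there is no rule changing /z/ to [d] in isolation.
So /d/ is underlying, and a rule of intervocalic spirantization — voiced stops become fricatives between vowels — gives [z].
From [nɔriʒad] the stem 'water' is /nɔriʒad/; between vowels this yields [nɔriʒazɔ].

[nɔriʒazɔ]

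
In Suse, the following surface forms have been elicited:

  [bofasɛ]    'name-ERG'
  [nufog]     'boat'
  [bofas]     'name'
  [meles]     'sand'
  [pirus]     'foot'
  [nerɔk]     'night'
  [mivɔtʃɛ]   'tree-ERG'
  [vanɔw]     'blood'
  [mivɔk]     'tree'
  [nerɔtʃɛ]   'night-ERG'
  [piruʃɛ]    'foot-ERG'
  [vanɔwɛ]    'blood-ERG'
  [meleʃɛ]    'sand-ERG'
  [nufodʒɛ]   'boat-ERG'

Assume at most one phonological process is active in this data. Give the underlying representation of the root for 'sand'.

/meleʃ/

'sand' shows [ʃ] ~ [s] at the end of the stem ([meleʃɛ] vs [meles]).
Compare 'name', with invariant [s] in [bofasɛ] and [bofas]: an analysis with underlying /s/ and a rule producing [ʃ] before the ERG suffix would wrongly predict alternation here too.
The underlying segment must be /ʃ/; palato-alveolar /tʃ/, /dʒ/ and /ʃ/ become [k], [g] and [s] when no front vowel follows, yielding [s] there.
Hence 'sand' is /meleʃ/ underlyingly.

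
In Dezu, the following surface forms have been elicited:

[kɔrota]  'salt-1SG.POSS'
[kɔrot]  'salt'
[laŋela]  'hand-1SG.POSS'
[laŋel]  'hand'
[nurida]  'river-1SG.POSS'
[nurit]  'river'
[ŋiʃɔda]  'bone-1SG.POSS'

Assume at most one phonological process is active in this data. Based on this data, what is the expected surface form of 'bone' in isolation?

[ŋiʃɔt]

'river' shows [d] ~ [t] at the end of the stem ([nurida] vs [nurit]).
If /t/ were underlying and a rule turned it into [d] before the 1SG.POSS suffix, 'salt' would also alternate; but it has [t] in both [kɔrota] and [kɔrot].
So /d/ is underlying, and a rule of word-final obstruent devoicing — voiced obstruents become voiceless word-finally — gives [t].
The one attested form of 'bone', [ŋiʃɔda], shows underlying /ŋiʃɔd/. Applying the same rule word-finally gives [ŋiʃɔt].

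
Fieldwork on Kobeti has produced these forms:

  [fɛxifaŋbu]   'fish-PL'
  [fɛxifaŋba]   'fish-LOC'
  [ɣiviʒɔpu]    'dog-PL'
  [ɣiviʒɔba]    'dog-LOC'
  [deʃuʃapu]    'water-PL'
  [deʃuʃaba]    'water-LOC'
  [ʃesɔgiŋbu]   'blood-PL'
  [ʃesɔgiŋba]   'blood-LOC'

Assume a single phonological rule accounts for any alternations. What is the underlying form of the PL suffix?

/-pu/

The PL suffix surfaces as [-bu] and [-pu], depending on the final segment of the stem.
The LOC suffix, which begins with [b], is invariant after every stem; so [b] is not altered by any rule here.
The PL suffix is therefore /-pu/ underlyingly, with post-nasal voicing: voiceless stops become voiced after a nasal.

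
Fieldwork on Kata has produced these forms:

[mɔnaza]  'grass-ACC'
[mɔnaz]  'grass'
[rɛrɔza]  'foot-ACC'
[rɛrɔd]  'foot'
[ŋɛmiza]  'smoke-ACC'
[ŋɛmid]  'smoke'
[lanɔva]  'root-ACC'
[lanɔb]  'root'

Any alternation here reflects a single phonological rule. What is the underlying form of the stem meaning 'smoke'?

In [ŋɛmiza] and [ŋɛmid] the final segment of 'smoke' alternates: [z] ~ [d].
The stem 'grass' ([mɔnaza], [mɔnaz]) shows [z] unchanged in both environments, so [z] cannot be basic with [d] derived in isolation.
Therefore /d/ is basic and [z] is derived by intervocalic spirantization (voiced stops become fricatives between vowels).

/ŋɛmid/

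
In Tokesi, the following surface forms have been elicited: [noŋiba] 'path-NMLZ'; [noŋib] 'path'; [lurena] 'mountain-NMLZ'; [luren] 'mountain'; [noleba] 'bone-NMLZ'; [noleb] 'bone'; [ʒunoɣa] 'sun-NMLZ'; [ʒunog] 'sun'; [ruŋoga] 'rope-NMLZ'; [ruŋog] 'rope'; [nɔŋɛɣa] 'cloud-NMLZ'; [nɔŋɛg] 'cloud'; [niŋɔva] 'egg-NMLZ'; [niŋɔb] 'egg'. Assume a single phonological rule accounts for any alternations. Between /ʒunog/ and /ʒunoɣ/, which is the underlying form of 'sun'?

In [ʒunoɣa] and [ʒunog] the final segment of 'sun' alternates: [ɣ] ~ [g].
But 'rope' keeps [g] in both environments ([ruŋoga], [ruŋog]), so there is no rule changing /g/ to [ɣ] before the NMLZ suffix.
So /ɣ/ is underlying, and a rule of word-final hardening — voiced fricatives become stops word-finally — gives [g].

/ʒunoɣ/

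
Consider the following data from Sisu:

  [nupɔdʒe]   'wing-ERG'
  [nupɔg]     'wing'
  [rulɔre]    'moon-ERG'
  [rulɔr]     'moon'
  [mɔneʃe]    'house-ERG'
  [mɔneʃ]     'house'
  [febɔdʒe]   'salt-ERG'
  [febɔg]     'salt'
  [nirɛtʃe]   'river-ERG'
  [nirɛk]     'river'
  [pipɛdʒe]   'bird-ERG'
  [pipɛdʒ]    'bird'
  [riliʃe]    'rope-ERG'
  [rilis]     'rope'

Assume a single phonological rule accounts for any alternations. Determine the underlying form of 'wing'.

In [nupɔdʒe] and [nupɔg] the final segment of 'wing' alternates: [dʒ] ~ [g].
If /dʒ/ were underlying and a rule turned it into [g] in isolation, 'bird' would also alternate; but it has [dʒ] in both [pipɛdʒe] and [pipɛdʒ].
The underlying segment must be /g/; /k/, /g/ and /s/ become palato-alveolar [tʃ], [dʒ] and [ʃ] before a front vowel, yielding [dʒ] there.
Hence 'wing' is /nupɔg/ underlyingly.

/nupɔg/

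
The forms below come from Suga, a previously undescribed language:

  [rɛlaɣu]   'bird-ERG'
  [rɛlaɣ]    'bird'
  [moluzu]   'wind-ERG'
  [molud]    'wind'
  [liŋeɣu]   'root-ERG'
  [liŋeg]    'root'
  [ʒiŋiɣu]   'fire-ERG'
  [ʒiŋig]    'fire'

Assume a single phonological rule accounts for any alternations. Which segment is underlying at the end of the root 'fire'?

/g/

The stem for 'fire' ends in [ɣ] in [ʒiŋiɣu] but [g] in [ʒiŋig].
But 'bird' keeps [ɣ] in both environments ([rɛlaɣu], [rɛlaɣ]), so there is no rule changing /ɣ/ to [g] in isolation.
Therefore /g/ is basic and [ɣ] is derived by intervocalic spirantization (voiced stops become fricatives between vowels).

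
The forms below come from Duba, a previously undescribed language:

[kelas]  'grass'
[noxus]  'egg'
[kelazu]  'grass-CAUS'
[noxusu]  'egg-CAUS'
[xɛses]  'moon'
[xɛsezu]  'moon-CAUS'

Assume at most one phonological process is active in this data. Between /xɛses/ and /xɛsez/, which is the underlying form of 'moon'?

The stem for 'moon' ends in [s] in [xɛses] but [z] in [xɛsezu].
Compare 'egg', with invariant [s] in [noxus] and [noxusu]: an analysis with underlying /s/ and a rule producing [z] before the CAUS suffix would wrongly predict alternation here too.
The underlying segment must be /z/; voiced obstruents become voiceless word-finally, yielding [s] there.

/xɛsez/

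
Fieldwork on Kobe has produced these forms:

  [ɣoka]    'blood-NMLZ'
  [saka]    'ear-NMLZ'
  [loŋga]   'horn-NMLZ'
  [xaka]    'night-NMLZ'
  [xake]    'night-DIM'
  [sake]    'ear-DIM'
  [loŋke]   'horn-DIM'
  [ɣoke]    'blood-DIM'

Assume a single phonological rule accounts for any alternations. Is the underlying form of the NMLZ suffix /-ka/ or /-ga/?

The NMLZ suffix surfaces as [-ga] and [-ka], depending on the final segment of the stem.
By contrast the DIM suffix keeps its initial [k] throughout — that segment must be underlying.
So the underlying form is /-ga/, and voiced stops become voiceless after a vowel.

/-ga/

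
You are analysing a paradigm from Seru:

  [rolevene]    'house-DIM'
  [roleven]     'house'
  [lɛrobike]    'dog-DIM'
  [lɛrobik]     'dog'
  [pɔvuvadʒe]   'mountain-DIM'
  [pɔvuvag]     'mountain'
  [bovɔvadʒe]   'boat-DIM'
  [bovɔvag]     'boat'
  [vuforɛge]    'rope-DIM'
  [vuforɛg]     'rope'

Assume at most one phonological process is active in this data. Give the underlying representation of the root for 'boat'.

/bovɔvadʒ/

The stem for 'boat' ends in [dʒ] in [bovɔvadʒe] but [g] in [bovɔvag].
But 'rope' keeps [g] in both environments ([vuforɛge], [vuforɛg]), so there is no rule changing /g/ to [dʒ] before the DIM suffix.
So /dʒ/ is underlying, and a rule of depalatalization — palato-alveolar /dʒ/ becomes [g] when no front vowel follows — gives [g].
Hence 'boat' is /bovɔvadʒ/ underlyingly.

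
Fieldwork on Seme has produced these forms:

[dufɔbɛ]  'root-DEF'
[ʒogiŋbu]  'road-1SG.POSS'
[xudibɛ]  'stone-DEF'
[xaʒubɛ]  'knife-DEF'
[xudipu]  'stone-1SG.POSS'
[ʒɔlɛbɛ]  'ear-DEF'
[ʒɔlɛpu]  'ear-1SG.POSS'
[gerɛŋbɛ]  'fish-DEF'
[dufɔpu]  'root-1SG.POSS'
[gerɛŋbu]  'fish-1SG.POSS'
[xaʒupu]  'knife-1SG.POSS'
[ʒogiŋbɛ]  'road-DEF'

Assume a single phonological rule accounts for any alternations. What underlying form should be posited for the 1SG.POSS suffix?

/-pu/

The 1SG.POSS suffix surfaces as [-bu] and [-pu], depending on the final segment of the stem.
The DEF suffix, which begins with [b], is invariant after every stem; so [b] is not altered by any rule here.
So the underlying form is /-pu/, and voiceless stops become voiced after a nasal.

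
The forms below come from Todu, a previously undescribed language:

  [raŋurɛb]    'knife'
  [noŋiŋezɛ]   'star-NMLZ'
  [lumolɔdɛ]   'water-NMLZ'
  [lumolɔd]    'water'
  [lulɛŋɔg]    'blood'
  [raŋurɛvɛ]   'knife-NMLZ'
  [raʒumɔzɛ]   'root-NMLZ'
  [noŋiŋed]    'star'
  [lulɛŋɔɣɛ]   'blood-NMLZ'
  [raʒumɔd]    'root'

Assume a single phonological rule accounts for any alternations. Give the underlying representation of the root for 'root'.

/raʒumɔz/

'root' shows [d] ~ [z] at the end of the stem ([raʒumɔd] vs [raʒumɔzɛ]).
But 'water' keeps [d] in both environments ([lumolɔd], [lumolɔdɛ]), so there is no rule changing /d/ to [z] before the NMLZ suffix.
Therefore /z/ is basic and [d] is derived by word-final hardening (voiced fricatives become stops word-finally).
Hence 'root' is /raʒumɔz/ underlyingly.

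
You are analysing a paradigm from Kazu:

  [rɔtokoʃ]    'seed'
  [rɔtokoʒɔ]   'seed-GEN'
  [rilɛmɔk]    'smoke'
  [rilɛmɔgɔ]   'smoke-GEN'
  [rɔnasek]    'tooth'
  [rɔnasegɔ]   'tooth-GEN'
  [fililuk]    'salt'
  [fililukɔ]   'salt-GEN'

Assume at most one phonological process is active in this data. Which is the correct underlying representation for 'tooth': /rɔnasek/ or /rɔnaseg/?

/rɔnaseg/

'tooth' shows [k] ~ [g] at the end of the stem ([rɔnasek] vs [rɔnasegɔ]).
The stem 'salt' ([fililuk], [fililukɔ]) shows [k] unchanged in both environments, so [k] cannot be basic with [g] derived before the GEN suffix.
The alternation reflects word-final obstruent devoicing: voiced obstruents become voiceless word-finally. /g/ is underlying.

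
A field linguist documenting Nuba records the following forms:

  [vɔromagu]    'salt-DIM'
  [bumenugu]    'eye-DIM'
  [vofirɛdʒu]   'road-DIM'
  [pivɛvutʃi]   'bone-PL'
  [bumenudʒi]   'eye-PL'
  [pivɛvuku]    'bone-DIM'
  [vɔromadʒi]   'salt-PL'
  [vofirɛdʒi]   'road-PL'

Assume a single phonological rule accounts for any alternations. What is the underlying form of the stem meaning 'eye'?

'eye' shows [dʒ] ~ [g] at the end of the stem ([bumenudʒi] vs [bumenugu]).
The stem 'road' ([vofirɛdʒi], [vofirɛdʒu]) shows [dʒ] unchanged in both environments, so [dʒ] cannot be basic with [g] derived before the DIM suffix.
The alternation reflects palatalization before a front vowel: /k/ and /g/ become palato-alveolar [tʃ] and [dʒ] before a front vowel. /g/ is underlying.
Hence 'eye' is /bumenug/ underlyingly.

/bumenug/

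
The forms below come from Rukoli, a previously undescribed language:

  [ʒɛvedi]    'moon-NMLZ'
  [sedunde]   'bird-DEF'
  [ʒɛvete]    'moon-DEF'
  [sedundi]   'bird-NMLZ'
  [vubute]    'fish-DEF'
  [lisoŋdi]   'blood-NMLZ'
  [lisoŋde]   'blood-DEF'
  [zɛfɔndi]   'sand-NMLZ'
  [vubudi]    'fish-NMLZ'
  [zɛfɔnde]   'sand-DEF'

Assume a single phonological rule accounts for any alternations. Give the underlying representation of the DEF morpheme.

The DEF morpheme has two allomorphs, [-de] and [-te].
The NMLZ suffix, which begins with [d], is invariant after every stem; so [d] is not altered by any rule here.
So the underlying form is /-te/, and voiceless stops become voiced after a nasal.

/-te/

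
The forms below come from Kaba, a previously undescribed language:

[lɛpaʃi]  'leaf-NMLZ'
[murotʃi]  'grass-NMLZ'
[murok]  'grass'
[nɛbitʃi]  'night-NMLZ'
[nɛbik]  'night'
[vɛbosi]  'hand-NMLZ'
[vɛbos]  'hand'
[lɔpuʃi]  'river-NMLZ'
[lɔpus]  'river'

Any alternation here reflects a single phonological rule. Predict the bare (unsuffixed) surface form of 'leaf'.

'river' shows [ʃ] ~ [s] at the end of the stem ([lɔpuʃi] vs [lɔpus]).
But 'hand' keeps [s] in both environments ([vɛbosi], [vɛbos]), so there is no rule changing /s/ to [ʃ] before the NMLZ suffix.
So /ʃ/ is underlying, and a rule of depalatalization — palato-alveolar /tʃ/ and /ʃ/ become [k] and [s] when no front vowel follows — gives [s].
From [lɛpaʃi] the stem 'leaf' is /lɛpaʃ/; when no front vowel follows this yields [lɛpas].

[lɛpas]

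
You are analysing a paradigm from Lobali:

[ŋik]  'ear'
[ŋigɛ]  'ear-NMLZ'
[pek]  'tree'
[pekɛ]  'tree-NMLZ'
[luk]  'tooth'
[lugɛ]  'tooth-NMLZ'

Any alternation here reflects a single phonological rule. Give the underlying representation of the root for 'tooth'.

The stem for 'tooth' ends in [k] in [luk] but [g] in [lugɛ].
Compare 'tree', with invariant [k] in [pek] and [pekɛ]: an analysis with underlying /k/ and a rule producing [g] before the NMLZ suffix would wrongly predict alternation here too.
So /g/ is underlying, and a rule of word-final obstruent devoicing — voiced obstruents become voiceless word-finally — gives [k].

/lug/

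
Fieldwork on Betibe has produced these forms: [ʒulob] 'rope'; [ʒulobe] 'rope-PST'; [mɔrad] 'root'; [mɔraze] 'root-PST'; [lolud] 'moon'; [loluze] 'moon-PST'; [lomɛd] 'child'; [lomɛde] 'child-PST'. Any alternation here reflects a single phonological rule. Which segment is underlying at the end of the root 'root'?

In [mɔrad] and [mɔraze] the final segment of 'root' alternates: [d] ~ [z].
The stem 'child' ([lomɛd], [lomɛde]) shows [d] unchanged in both environments, so [d] cannot be basic with [z] derived before the PST suffix.
The alternation reflects word-final hardening: voiced fricatives become stops word-finally. /z/ is underlying.

/z/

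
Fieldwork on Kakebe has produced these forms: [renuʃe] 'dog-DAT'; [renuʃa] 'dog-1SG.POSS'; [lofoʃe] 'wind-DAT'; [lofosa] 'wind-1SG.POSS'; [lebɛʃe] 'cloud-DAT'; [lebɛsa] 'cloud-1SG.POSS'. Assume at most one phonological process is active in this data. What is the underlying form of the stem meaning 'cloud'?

'cloud' shows [ʃ] ~ [s] at the end of the stem ([lebɛʃe] vs [lebɛsa]).
But 'dog' keeps [ʃ] in both environments ([renuʃe], [renuʃa]), so there is no rule changing /ʃ/ to [s] before the 1SG.POSS suffix.
Therefore /s/ is basic and [ʃ] is derived by palatalization before a front vowel (/s/ becomes palato-alveolar [ʃ] before a front vowel).

/lebɛs/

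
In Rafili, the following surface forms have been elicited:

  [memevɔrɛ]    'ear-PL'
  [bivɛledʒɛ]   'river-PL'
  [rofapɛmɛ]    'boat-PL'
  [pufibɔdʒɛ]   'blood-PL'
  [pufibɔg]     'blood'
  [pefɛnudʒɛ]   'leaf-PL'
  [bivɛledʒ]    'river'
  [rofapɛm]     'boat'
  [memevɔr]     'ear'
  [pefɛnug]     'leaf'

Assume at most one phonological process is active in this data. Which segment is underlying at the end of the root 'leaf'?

/g/

The root 'leaf' surfaces as [pefɛnug] and [pefɛnudʒɛ], with a stem-final [g] ~ [dʒ] alternation.
But 'river' keeps [dʒ] in both environments ([bivɛledʒ], [bivɛledʒɛ]), so there is no rule changing /dʒ/ to [g] in isolation.
The alternation reflects palatalization before a front vowel: /g/ becomes palato-alveolar [dʒ] before a front vowel. /g/ is underlying.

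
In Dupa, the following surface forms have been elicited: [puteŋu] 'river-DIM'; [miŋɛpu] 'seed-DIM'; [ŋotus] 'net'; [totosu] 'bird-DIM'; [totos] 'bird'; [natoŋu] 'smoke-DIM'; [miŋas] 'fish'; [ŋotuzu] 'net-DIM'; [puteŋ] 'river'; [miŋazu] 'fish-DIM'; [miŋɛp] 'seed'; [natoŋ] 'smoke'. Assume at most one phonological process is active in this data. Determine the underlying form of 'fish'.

/miŋaz/

The root 'fish' surfaces as [miŋazu] and [miŋas], with a stem-final [z] ~ [s] alternation.
Compare 'bird', with invariant [s] in [totosu] and [totos]: an analysis with underlying /s/ and a rule producing [z] before the DIM suffix would wrongly predict alternation here too.
The alternation reflects word-final obstruent devoicing: voiced obstruents become voiceless word-finally. /z/ is underlying.
The underlying form of 'fish' is therefore /miŋaz/.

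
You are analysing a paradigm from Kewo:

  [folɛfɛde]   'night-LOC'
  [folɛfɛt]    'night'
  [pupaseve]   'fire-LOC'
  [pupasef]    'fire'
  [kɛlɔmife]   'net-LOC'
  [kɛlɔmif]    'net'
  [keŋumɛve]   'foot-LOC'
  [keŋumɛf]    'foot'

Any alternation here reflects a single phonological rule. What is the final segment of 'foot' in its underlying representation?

The stem for 'foot' ends in [v] in [keŋumɛve] but [f] in [keŋumɛf].
The stem 'net' ([kɛlɔmife], [kɛlɔmif]) shows [f] unchanged in both environments, so [f] cannot be basic with [v] derived before the LOC suffix.
The alternation reflects word-final obstruent devoicing: voiced obstruents become voiceless word-finally. /v/ is underlying.

/v/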